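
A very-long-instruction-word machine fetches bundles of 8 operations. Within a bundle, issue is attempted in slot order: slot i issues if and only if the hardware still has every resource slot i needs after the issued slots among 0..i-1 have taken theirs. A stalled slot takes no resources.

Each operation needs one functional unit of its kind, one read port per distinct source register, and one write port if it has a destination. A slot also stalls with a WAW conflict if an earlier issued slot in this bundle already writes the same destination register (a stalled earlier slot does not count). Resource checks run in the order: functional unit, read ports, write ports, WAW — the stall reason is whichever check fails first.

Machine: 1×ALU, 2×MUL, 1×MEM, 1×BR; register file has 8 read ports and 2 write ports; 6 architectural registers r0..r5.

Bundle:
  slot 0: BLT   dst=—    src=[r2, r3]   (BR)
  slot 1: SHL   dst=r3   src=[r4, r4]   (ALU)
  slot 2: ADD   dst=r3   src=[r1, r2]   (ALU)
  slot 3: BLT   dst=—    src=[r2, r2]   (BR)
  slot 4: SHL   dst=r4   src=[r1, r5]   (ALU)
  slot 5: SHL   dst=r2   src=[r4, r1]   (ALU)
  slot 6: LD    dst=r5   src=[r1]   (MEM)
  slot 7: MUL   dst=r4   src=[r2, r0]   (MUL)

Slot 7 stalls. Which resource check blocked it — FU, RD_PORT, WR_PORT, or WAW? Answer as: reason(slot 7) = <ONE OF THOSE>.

#0 BR src=r2,r3 dispatched  <A:1 Mu:2 Ld:1 B:0 rd:6 wr:2>
#1 ALU src=r4,r4 dispatched  <A:0 Mu:2 Ld:1 B:0 rd:5 wr:1>
#2 ALU src=r1,r2 held:FU  <A:0 Mu:2 Ld:1 B:0 rd:5 wr:1>
#3 BR src=r2,r2 held:FU  <A:0 Mu:2 Ld:1 B:0 rd:5 wr:1>
#4 ALU src=r1,r5 held:FU  <A:0 Mu:2 Ld:1 B:0 rd:5 wr:1>
#5 ALU src=r4,r1 held:FU  <A:0 Mu:2 Ld:1 B:0 rd:5 wr:1>
#6 MEM src=r1 dispatched  <A:0 Mu:2 Ld:0 B:0 rd:4 wr:0>
#7 MUL src=r2,r0 held:WR_PORT  <A:0 Mu:2 Ld:0 B:0 rd:4 wr:0>

reason(slot 7) = WR_PORT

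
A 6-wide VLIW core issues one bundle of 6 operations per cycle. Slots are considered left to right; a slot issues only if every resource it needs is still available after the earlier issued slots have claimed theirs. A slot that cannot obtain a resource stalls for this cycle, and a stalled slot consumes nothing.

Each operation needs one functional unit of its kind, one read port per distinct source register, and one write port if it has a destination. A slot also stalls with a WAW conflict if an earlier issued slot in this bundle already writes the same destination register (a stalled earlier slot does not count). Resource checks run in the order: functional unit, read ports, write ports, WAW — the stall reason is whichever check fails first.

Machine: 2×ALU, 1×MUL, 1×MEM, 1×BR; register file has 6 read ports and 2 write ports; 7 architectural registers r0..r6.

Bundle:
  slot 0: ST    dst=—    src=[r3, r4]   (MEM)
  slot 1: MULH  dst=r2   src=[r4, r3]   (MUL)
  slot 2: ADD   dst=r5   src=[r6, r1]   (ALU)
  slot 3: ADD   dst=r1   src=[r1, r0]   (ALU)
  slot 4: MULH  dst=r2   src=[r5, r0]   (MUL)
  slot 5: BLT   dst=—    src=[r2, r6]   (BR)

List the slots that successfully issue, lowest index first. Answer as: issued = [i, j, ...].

issued = [0, 1, 2]

slot 0 (MEM): ISSUE — free A2,Mu1,Ld0,B1 rp4 wp2
slot 1 (MUL): ISSUE — free A2,Mu0,Ld0,B1 rp2 wp1
slot 2 (ALU): ISSUE — free A1,Mu0,Ld0,B1 rp0 wp0
slot 3 (ALU): stall RD_PORT — free A1,Mu0,Ld0,B1 rp0 wp0
slot 4 (MUL): stall FU — free A1,Mu0,Ld0,B1 rp0 wp0
slot 5 (BR): stall RD_PORT — free A1,Mu0,Ld0,B1 rp0 wp0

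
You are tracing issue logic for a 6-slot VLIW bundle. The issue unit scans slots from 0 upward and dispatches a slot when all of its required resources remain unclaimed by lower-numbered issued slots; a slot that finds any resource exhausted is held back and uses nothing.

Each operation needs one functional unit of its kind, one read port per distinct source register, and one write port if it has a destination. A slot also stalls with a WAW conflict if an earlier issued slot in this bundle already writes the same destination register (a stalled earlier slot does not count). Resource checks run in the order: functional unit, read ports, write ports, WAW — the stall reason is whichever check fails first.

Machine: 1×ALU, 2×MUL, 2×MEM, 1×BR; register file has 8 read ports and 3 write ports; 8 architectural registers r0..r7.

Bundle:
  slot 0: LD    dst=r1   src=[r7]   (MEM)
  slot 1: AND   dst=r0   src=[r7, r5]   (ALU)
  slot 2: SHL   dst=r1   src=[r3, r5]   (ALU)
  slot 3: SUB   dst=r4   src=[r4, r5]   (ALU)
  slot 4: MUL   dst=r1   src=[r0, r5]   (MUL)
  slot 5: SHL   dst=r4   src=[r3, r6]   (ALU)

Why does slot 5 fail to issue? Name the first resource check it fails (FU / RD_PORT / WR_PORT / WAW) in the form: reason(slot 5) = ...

#0 MEM src=r7 dispatched  <A:1 Mu:2 Ld:1 B:1 rd:7 wr:2>
#1 ALU src=r7,r5 dispatched  <A:0 Mu:2 Ld:1 B:1 rd:5 wr:1>
#2 ALU src=r3,r5 held:FU  <A:0 Mu:2 Ld:1 B:1 rd:5 wr:1>
#3 ALU src=r4,r5 held:FU  <A:0 Mu:2 Ld:1 B:1 rd:5 wr:1>
#4 MUL src=r0,r5 held:WAW  <A:0 Mu:2 Ld:1 B:1 rd:5 wr:1>
#5 ALU src=r3,r6 held:FU  <A:0 Mu:2 Ld:1 B:1 rd:5 wr:1>

reason(slot 5) = FU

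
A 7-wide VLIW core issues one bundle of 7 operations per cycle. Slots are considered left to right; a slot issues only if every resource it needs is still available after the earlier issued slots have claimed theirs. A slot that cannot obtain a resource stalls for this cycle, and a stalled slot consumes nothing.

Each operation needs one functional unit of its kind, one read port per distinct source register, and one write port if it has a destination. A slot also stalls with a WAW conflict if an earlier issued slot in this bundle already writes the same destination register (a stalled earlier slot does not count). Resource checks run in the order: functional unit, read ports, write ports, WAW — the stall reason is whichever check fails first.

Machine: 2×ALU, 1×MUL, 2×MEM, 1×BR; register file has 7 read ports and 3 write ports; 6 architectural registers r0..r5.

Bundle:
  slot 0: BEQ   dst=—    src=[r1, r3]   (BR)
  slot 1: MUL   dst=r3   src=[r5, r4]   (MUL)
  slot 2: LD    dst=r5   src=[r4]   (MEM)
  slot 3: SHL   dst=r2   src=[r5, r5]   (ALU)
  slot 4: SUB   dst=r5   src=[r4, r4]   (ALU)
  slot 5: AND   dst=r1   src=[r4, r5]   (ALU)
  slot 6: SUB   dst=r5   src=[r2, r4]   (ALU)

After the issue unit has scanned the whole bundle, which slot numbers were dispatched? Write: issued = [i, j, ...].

#0 BR src=r1,r3 dispatched  <A:2 Mu:1 Ld:2 B:0 rd:5 wr:3>
#1 MUL src=r5,r4 dispatched  <A:2 Mu:0 Ld:2 B:0 rd:3 wr:2>
#2 MEM src=r4 dispatched  <A:2 Mu:0 Ld:1 B:0 rd:2 wr:1>
#3 ALU src=r5,r5 dispatched  <A:1 Mu:0 Ld:1 B:0 rd:1 wr:0>
#4 ALU src=r4,r4 held:WR_PORT  <A:1 Mu:0 Ld:1 B:0 rd:1 wr:0>
#5 ALU src=r4,r5 held:RD_PORT  <A:1 Mu:0 Ld:1 B:0 rd:1 wr:0>
#6 ALU src=r2,r4 held:RD_PORT  <A:1 Mu:0 Ld:1 B:0 rd:1 wr:0>

issued = [0, 1, 2, 3]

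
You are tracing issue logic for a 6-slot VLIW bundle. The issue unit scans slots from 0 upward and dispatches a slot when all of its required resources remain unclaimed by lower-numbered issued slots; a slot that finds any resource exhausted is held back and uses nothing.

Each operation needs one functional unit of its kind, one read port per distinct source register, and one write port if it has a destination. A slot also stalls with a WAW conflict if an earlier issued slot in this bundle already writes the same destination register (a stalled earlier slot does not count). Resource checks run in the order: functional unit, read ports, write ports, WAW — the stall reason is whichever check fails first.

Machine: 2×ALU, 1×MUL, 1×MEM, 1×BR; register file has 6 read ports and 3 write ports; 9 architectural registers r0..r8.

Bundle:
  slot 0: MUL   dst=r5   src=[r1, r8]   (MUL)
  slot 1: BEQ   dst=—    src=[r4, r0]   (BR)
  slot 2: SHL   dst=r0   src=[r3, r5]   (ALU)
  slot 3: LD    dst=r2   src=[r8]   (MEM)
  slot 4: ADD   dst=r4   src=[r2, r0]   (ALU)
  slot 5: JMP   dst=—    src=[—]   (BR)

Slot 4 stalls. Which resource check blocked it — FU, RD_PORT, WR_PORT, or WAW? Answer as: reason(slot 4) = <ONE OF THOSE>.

reason(slot 4) = RD_PORT

  0. MUL→r5 ⇒ go  {2A/0Mu/1Ld/1B | 4r 2w}
  1. BR ⇒ go  {2A/0Mu/1Ld/0B | 2r 2w}
  2. ALU→r0 ⇒ go  {1A/0Mu/1Ld/0B | 0r 1w}
  3. MEM→r2 ⇒ no(RD_PORT)  {1A/0Mu/1Ld/0B | 0r 1w}
  4. ALU→r4 ⇒ no(RD_PORT)  {1A/0Mu/1Ld/0B | 0r 1w}
  5. BR ⇒ no(FU)  {1A/0Mu/1Ld/0B | 0r 1w}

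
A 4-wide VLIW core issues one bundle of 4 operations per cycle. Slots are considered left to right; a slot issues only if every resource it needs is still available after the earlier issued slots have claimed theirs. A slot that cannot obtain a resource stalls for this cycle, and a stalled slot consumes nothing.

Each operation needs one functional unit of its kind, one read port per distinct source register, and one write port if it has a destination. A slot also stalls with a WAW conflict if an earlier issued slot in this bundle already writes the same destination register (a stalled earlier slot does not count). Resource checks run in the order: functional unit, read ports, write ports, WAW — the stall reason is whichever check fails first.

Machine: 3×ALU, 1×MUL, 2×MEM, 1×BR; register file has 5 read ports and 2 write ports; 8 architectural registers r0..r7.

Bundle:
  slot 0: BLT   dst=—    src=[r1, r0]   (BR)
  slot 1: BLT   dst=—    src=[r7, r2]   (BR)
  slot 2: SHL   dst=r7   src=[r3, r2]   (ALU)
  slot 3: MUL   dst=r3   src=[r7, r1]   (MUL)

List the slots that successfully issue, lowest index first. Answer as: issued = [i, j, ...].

[0] BR needs rd=2 wr=0: ok; after: ALU=3 MUL=1 MEM=2 BR=0, R=3, W=2
[1] BR needs rd=2 wr=0: FU; after: ALU=3 MUL=1 MEM=2 BR=0, R=3, W=2
[2] ALU needs rd=2 wr=1: ok; after: ALU=2 MUL=1 MEM=2 BR=0, R=1, W=1
[3] MUL needs rd=2 wr=1: RD_PORT; after: ALU=2 MUL=1 MEM=2 BR=0, R=1, W=1

issued = [0, 2]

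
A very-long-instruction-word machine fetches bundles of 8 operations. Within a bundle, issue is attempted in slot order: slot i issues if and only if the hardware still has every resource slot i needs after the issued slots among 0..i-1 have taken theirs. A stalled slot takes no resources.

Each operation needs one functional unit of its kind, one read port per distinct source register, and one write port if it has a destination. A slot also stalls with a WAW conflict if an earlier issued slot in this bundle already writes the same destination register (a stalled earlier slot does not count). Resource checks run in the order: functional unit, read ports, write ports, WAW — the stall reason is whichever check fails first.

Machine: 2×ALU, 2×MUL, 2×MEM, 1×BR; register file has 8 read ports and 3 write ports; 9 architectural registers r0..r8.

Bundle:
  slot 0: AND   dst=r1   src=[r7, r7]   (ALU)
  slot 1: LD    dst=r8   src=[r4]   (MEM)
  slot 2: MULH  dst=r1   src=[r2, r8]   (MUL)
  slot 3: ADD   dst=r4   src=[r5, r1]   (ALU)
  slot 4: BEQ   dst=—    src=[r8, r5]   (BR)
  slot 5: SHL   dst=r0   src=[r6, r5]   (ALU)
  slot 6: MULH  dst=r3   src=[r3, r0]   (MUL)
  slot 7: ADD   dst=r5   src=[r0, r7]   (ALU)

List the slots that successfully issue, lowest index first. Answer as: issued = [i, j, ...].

[0] ALU needs rd=1 wr=1: ok; after: ALU=1 MUL=2 MEM=2 BR=1, R=7, W=2
[1] MEM needs rd=1 wr=1: ok; after: ALU=1 MUL=2 MEM=1 BR=1, R=6, W=1
[2] MUL needs rd=2 wr=1: WAW; after: ALU=1 MUL=2 MEM=1 BR=1, R=6, W=1
[3] ALU needs rd=2 wr=1: ok; after: ALU=0 MUL=2 MEM=1 BR=1, R=4, W=0
[4] BR needs rd=2 wr=0: ok; after: ALU=0 MUL=2 MEM=1 BR=0, R=2, W=0
[5] ALU needs rd=2 wr=1: FU; after: ALU=0 MUL=2 MEM=1 BR=0, R=2, W=0
[6] MUL needs rd=2 wr=1: WR_PORT; after: ALU=0 MUL=2 MEM=1 BR=0, R=2, W=0
[7] ALU needs rd=2 wr=1: FU; after: ALU=0 MUL=2 MEM=1 BR=0, R=2, W=0

issued = [0, 1, 3, 4]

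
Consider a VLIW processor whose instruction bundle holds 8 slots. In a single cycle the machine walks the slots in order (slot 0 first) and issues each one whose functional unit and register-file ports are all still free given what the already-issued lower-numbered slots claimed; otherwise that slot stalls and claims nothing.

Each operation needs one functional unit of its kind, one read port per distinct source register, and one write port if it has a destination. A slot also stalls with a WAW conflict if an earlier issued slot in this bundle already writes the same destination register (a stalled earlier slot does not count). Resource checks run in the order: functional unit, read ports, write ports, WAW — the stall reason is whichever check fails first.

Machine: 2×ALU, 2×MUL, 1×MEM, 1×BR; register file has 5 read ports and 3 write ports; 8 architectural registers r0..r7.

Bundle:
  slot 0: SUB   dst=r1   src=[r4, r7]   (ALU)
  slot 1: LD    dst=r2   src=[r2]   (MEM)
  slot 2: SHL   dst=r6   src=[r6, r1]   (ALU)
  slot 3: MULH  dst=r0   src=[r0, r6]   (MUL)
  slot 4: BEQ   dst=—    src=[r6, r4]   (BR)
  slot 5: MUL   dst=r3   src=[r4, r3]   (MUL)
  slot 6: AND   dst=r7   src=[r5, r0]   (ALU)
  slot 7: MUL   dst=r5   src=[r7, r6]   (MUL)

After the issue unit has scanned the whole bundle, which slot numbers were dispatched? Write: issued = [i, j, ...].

slot 0 (ALU): ISSUE — free A1,Mu2,Ld1,B1 rp3 wp2
slot 1 (MEM): ISSUE — free A1,Mu2,Ld0,B1 rp2 wp1
slot 2 (ALU): ISSUE — free A0,Mu2,Ld0,B1 rp0 wp0
slot 3 (MUL): stall RD_PORT — free A0,Mu2,Ld0,B1 rp0 wp0
slot 4 (BR): stall RD_PORT — free A0,Mu2,Ld0,B1 rp0 wp0
slot 5 (MUL): stall RD_PORT — free A0,Mu2,Ld0,B1 rp0 wp0
slot 6 (ALU): stall FU — free A0,Mu2,Ld0,B1 rp0 wp0
slot 7 (MUL): stall RD_PORT — free A0,Mu2,Ld0,B1 rp0 wp0

issued = [0, 1, 2]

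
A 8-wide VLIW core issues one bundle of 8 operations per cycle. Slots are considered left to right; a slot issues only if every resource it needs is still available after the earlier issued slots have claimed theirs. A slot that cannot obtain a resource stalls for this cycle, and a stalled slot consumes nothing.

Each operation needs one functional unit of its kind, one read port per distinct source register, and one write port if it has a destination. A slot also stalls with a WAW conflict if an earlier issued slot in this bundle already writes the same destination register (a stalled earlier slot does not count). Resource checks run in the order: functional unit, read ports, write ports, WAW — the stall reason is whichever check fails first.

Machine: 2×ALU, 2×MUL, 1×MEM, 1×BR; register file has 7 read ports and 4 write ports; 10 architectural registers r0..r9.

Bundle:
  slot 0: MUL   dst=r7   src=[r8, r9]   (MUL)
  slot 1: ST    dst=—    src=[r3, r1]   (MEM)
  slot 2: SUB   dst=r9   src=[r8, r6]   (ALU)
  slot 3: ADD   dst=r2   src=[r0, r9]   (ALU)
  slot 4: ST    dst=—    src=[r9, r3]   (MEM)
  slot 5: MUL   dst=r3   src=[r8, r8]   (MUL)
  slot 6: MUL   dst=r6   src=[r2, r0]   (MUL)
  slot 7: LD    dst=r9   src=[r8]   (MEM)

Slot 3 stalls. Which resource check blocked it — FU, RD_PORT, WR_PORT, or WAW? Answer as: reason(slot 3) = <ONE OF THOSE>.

slot 0 (MUL): ISSUE — free A2,Mu1,Ld1,B1 rp5 wp3
slot 1 (MEM): ISSUE — free A2,Mu1,Ld0,B1 rp3 wp3
slot 2 (ALU): ISSUE — free A1,Mu1,Ld0,B1 rp1 wp2
slot 3 (ALU): stall RD_PORT — free A1,Mu1,Ld0,B1 rp1 wp2
slot 4 (MEM): stall FU — free A1,Mu1,Ld0,B1 rp1 wp2
slot 5 (MUL): ISSUE — free A1,Mu0,Ld0,B1 rp0 wp1
slot 6 (MUL): stall FU — free A1,Mu0,Ld0,B1 rp0 wp1
slot 7 (MEM): stall FU — free A1,Mu0,Ld0,B1 rp0 wp1

reason(slot 3) = RD_PORT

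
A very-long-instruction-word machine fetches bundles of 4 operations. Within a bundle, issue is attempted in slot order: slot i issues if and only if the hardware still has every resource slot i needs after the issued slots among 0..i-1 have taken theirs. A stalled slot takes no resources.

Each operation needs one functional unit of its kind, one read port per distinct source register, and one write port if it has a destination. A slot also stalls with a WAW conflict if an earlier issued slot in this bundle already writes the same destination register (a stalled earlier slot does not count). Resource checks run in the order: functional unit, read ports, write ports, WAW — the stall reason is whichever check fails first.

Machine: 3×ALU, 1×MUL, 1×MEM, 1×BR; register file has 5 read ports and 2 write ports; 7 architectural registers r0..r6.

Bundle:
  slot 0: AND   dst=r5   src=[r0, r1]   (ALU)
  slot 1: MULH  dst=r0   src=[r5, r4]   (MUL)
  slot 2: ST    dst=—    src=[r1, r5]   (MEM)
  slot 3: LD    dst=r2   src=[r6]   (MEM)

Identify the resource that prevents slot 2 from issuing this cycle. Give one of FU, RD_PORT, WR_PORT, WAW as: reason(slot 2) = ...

(0) want 1×ALU +2rd +1wr — yes → AL2|MU1|ME1|BR1|rd3|wr1
(1) want 1×MUL +2rd +1wr — yes → AL2|MU0|ME1|BR1|rd1|wr0
(2) want 1×MEM +2rd +0wr — RD_PORT → AL2|MU0|ME1|BR1|rd1|wr0
(3) want 1×MEM +1rd +1wr — WR_PORT → AL2|MU0|ME1|BR1|rd1|wr0

reason(slot 2) = RD_PORT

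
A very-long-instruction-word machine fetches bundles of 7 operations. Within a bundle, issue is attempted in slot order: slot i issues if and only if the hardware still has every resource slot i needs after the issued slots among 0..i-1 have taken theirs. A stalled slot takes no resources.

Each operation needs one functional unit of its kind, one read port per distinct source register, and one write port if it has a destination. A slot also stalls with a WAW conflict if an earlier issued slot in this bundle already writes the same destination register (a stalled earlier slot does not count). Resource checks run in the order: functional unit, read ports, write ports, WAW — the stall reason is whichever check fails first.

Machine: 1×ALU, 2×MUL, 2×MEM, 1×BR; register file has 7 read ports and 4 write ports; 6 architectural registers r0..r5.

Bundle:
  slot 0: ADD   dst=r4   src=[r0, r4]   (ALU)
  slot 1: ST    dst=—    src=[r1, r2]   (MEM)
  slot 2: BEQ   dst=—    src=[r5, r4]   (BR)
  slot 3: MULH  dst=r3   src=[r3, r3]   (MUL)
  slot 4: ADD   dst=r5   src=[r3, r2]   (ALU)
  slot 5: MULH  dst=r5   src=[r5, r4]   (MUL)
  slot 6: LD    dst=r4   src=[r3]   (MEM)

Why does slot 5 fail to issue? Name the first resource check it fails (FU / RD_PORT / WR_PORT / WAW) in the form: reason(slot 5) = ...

reason(slot 5) = RD_PORT

  0. ALU→r4 ⇒ go  {0A/2Mu/2Ld/1B | 5r 3w}
  1. MEM ⇒ go  {0A/2Mu/1Ld/1B | 3r 3w}
  2. BR ⇒ go  {0A/2Mu/1Ld/0B | 1r 3w}
  3. MUL→r3 ⇒ go  {0A/1Mu/1Ld/0B | 0r 2w}
  4. ALU→r5 ⇒ no(FU)  {0A/1Mu/1Ld/0B | 0r 2w}
  5. MUL→r5 ⇒ no(RD_PORT)  {0A/1Mu/1Ld/0B | 0r 2w}
  6. MEM→r4 ⇒ no(RD_PORT)  {0A/1Mu/1Ld/0B | 0r 2w}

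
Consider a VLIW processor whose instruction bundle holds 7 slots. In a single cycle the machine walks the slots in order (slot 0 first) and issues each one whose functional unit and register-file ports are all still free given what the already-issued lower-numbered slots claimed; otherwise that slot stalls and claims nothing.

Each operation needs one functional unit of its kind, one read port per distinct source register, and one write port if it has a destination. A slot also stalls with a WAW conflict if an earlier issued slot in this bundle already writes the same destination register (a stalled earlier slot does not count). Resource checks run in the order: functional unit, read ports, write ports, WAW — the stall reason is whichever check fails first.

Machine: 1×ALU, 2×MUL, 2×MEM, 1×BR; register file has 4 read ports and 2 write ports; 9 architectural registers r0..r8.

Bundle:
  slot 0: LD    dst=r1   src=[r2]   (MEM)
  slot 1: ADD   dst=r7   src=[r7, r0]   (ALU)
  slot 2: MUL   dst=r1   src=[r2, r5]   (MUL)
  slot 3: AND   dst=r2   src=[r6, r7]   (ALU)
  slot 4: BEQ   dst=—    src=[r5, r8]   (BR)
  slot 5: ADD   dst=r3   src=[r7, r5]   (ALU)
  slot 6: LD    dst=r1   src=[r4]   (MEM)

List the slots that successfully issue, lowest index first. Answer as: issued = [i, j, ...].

(0) want 1×MEM +1rd +1wr — yes → AL1|MU2|ME1|BR1|rd3|wr1
(1) want 1×ALU +2rd +1wr — yes → AL0|MU2|ME1|BR1|rd1|wr0
(2) want 1×MUL +2rd +1wr — RD_PORT → AL0|MU2|ME1|BR1|rd1|wr0
(3) want 1×ALU +2rd +1wr — FU → AL0|MU2|ME1|BR1|rd1|wr0
(4) want 1×BR +2rd +0wr — RD_PORT → AL0|MU2|ME1|BR1|rd1|wr0
(5) want 1×ALU +2rd +1wr — FU → AL0|MU2|ME1|BR1|rd1|wr0
(6) want 1×MEM +1rd +1wr — WR_PORT → AL0|MU2|ME1|BR1|rd1|wr0

issued = [0, 1]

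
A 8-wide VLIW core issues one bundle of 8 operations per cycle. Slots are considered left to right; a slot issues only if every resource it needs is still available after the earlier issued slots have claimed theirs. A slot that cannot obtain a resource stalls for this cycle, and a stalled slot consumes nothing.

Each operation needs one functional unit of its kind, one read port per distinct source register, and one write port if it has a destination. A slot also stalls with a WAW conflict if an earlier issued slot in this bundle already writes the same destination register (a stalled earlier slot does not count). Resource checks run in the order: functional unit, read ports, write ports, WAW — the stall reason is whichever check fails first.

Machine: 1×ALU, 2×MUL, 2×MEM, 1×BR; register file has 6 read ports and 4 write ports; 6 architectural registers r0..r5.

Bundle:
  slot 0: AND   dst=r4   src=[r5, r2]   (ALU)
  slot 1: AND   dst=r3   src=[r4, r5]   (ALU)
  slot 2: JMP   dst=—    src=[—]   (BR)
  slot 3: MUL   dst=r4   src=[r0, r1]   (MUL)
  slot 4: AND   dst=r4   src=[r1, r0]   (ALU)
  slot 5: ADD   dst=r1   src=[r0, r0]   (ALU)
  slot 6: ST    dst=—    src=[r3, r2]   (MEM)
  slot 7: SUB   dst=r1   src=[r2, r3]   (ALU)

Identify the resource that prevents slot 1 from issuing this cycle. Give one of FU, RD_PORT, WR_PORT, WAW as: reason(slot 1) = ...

reason(slot 1) = FU

  0. ALU→r4 ⇒ go  {0A/2Mu/2Ld/1B | 4r 3w}
  1. ALU→r3 ⇒ no(FU)  {0A/2Mu/2Ld/1B | 4r 3w}
  2. BR ⇒ go  {0A/2Mu/2Ld/0B | 4r 3w}
  3. MUL→r4 ⇒ no(WAW)  {0A/2Mu/2Ld/0B | 4r 3w}
  4. ALU→r4 ⇒ no(FU)  {0A/2Mu/2Ld/0B | 4r 3w}
  5. ALU→r1 ⇒ no(FU)  {0A/2Mu/2Ld/0B | 4r 3w}
  6. MEM ⇒ go  {0A/2Mu/1Ld/0B | 2r 3w}
  7. ALU→r1 ⇒ no(FU)  {0A/2Mu/1Ld/0B | 2r 3w}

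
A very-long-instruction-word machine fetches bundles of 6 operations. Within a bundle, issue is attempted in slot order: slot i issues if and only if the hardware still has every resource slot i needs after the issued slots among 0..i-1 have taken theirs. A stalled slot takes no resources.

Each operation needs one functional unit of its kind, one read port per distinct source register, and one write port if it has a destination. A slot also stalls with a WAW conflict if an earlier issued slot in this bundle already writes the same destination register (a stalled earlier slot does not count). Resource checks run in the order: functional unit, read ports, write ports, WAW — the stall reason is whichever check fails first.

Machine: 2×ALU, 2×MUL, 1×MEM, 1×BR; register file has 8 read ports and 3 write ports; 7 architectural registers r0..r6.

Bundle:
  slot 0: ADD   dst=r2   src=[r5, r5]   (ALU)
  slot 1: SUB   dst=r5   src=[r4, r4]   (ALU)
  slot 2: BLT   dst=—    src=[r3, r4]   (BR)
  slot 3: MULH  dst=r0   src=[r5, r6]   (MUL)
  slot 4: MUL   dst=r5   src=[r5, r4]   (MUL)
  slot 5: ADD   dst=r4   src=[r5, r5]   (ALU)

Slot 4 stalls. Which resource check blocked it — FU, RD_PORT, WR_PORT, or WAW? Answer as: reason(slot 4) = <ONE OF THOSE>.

  0. ALU→r2 ⇒ go  {1A/2Mu/1Ld/1B | 7r 2w}
  1. ALU→r5 ⇒ go  {0A/2Mu/1Ld/1B | 6r 1w}
  2. BR ⇒ go  {0A/2Mu/1Ld/0B | 4r 1w}
  3. MUL→r0 ⇒ go  {0A/1Mu/1Ld/0B | 2r 0w}
  4. MUL→r5 ⇒ no(WR_PORT)  {0A/1Mu/1Ld/0B | 2r 0w}
  5. ALU→r4 ⇒ no(FU)  {0A/1Mu/1Ld/0B | 2r 0w}

reason(slot 4) = WR_PORT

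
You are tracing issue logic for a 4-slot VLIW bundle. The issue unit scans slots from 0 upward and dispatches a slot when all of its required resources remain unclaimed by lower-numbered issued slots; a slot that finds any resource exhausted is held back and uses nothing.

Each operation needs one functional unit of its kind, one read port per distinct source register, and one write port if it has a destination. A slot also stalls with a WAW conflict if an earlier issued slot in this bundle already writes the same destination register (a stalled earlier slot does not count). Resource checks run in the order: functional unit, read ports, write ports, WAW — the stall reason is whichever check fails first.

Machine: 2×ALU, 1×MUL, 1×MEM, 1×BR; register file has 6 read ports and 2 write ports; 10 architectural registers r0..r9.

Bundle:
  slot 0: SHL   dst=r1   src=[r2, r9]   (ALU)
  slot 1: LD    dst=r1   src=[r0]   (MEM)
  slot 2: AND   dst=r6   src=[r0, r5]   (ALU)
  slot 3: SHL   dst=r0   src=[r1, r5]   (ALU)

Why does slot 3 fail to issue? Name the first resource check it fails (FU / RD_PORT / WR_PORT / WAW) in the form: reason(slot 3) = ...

reason(slot 3) = FU

[0] ALU needs rd=2 wr=1: ok; after: ALU=1 MUL=1 MEM=1 BR=1, R=4, W=1
[1] MEM needs rd=1 wr=1: WAW; after: ALU=1 MUL=1 MEM=1 BR=1, R=4, W=1
[2] ALU needs rd=2 wr=1: ok; after: ALU=0 MUL=1 MEM=1 BR=1, R=2, W=0
[3] ALU needs rd=2 wr=1: FU; after: ALU=0 MUL=1 MEM=1 BR=1, R=2, W=0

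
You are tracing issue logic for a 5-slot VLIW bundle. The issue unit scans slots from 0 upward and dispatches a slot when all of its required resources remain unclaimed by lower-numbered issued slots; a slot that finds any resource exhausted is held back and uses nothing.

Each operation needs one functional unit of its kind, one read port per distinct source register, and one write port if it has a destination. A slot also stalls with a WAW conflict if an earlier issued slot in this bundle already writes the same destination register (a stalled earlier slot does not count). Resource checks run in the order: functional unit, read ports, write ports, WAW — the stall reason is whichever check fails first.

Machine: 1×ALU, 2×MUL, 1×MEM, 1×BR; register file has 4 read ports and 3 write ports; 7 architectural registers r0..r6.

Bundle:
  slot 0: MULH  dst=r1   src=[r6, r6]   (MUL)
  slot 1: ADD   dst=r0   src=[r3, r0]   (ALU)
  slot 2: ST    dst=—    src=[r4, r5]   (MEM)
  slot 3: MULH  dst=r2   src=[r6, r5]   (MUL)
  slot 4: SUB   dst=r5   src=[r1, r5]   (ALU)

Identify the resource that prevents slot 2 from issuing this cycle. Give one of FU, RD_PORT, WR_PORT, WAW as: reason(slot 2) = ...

reason(slot 2) = RD_PORT

#0 MUL src=r6,r6 dispatched  <A:1 Mu:1 Ld:1 B:1 rd:3 wr:2>
#1 ALU src=r3,r0 dispatched  <A:0 Mu:1 Ld:1 B:1 rd:1 wr:1>
#2 MEM src=r4,r5 held:RD_PORT  <A:0 Mu:1 Ld:1 B:1 rd:1 wr:1>
#3 MUL src=r6,r5 held:RD_PORT  <A:0 Mu:1 Ld:1 B:1 rd:1 wr:1>
#4 ALU src=r1,r5 held:FU  <A:0 Mu:1 Ld:1 B:1 rd:1 wr:1>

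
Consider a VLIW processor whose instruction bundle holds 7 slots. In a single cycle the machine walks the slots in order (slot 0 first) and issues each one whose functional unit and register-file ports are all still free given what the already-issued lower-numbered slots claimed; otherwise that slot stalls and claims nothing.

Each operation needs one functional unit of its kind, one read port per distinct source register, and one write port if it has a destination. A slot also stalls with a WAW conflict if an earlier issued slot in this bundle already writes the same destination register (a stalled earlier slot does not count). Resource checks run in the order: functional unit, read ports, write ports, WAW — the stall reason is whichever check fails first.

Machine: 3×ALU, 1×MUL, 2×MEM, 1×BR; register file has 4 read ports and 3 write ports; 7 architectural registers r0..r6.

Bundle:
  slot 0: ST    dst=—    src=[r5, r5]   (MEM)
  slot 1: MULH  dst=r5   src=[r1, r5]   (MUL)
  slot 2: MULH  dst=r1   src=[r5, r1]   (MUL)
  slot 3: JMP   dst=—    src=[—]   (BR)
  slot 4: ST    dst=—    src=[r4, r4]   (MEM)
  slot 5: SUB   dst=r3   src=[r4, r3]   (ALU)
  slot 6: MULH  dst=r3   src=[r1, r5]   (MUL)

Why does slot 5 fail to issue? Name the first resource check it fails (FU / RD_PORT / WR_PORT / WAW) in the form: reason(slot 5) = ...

slot 0 (MEM): ISSUE — free A3,Mu1,Ld1,B1 rp3 wp3
slot 1 (MUL): ISSUE — free A3,Mu0,Ld1,B1 rp1 wp2
slot 2 (MUL): stall FU — free A3,Mu0,Ld1,B1 rp1 wp2
slot 3 (BR): ISSUE — free A3,Mu0,Ld1,B0 rp1 wp2
slot 4 (MEM): ISSUE — free A3,Mu0,Ld0,B0 rp0 wp2
slot 5 (ALU): stall RD_PORT — free A3,Mu0,Ld0,B0 rp0 wp2
slot 6 (MUL): stall FU — free A3,Mu0,Ld0,B0 rp0 wp2

reason(slot 5) = RD_PORT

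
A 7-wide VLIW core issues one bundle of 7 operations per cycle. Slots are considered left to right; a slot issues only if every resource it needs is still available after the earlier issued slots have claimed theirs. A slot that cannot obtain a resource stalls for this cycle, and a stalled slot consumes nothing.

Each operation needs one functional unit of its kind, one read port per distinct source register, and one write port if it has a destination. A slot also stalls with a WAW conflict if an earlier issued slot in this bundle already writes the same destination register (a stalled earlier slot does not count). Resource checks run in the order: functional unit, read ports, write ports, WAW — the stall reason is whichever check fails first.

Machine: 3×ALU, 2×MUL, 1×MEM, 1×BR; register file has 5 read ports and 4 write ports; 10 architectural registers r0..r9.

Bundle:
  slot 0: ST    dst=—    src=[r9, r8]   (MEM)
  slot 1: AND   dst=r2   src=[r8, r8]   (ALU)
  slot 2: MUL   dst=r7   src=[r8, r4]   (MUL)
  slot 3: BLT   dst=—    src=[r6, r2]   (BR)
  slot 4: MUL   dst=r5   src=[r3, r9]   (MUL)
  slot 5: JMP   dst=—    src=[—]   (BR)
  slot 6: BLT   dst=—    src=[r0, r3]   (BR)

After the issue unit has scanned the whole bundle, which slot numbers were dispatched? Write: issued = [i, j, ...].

issued = [0, 1, 2, 5]

#0 MEM src=r9,r8 dispatched  <A:3 Mu:2 Ld:0 B:1 rd:3 wr:4>
#1 ALU src=r8,r8 dispatched  <A:2 Mu:2 Ld:0 B:1 rd:2 wr:3>
#2 MUL src=r8,r4 dispatched  <A:2 Mu:1 Ld:0 B:1 rd:0 wr:2>
#3 BR src=r6,r2 held:RD_PORT  <A:2 Mu:1 Ld:0 B:1 rd:0 wr:2>
#4 MUL src=r3,r9 held:RD_PORT  <A:2 Mu:1 Ld:0 B:1 rd:0 wr:2>
#5 BR src=- dispatched  <A:2 Mu:1 Ld:0 B:0 rd:0 wr:2>
#6 BR src=r0,r3 held:FU  <A:2 Mu:1 Ld:0 B:0 rd:0 wr:2>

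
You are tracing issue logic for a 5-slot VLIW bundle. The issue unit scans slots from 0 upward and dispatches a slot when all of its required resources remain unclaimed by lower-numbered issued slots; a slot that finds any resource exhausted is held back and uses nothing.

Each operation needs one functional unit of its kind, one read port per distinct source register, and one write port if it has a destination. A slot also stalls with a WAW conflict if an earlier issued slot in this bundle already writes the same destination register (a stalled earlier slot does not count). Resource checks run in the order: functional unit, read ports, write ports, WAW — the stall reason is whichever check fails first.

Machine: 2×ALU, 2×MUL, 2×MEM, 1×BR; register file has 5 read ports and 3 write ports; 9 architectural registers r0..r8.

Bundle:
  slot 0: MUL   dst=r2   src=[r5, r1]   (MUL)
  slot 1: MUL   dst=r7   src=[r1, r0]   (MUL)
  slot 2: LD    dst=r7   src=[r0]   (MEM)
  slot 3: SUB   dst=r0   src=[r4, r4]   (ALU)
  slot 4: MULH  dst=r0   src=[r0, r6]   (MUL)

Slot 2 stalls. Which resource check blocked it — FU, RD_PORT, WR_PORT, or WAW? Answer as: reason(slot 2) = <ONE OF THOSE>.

slot 0 (MUL): ISSUE — free A2,Mu1,Ld2,B1 rp3 wp2
slot 1 (MUL): ISSUE — free A2,Mu0,Ld2,B1 rp1 wp1
slot 2 (MEM): stall WAW — free A2,Mu0,Ld2,B1 rp1 wp1
slot 3 (ALU): ISSUE — free A1,Mu0,Ld2,B1 rp0 wp0
slot 4 (MUL): stall FU — free A1,Mu0,Ld2,B1 rp0 wp0

reason(slot 2) = WAW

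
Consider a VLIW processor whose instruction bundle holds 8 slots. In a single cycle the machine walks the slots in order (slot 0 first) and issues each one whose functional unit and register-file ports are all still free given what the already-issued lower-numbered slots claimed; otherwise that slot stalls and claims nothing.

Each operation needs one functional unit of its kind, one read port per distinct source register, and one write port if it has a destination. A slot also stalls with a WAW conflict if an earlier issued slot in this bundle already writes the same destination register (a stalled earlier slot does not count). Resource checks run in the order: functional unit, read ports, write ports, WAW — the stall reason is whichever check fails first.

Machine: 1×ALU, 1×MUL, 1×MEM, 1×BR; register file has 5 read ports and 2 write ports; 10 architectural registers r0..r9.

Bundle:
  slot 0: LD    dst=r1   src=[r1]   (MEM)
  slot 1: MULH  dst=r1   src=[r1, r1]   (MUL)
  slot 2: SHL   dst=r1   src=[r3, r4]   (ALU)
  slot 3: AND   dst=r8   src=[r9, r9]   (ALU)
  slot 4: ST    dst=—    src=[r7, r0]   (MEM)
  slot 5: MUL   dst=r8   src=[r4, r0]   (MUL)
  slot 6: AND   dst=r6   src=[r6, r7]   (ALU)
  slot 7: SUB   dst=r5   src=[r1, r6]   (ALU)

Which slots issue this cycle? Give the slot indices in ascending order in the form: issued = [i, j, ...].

issued = [0, 3]

#0 MEM src=r1 dispatched  <A:1 Mu:1 Ld:0 B:1 rd:4 wr:1>
#1 MUL src=r1,r1 held:WAW  <A:1 Mu:1 Ld:0 B:1 rd:4 wr:1>
#2 ALU src=r3,r4 held:WAW  <A:1 Mu:1 Ld:0 B:1 rd:4 wr:1>
#3 ALU src=r9,r9 dispatched  <A:0 Mu:1 Ld:0 B:1 rd:3 wr:0>
#4 MEM src=r7,r0 held:FU  <A:0 Mu:1 Ld:0 B:1 rd:3 wr:0>
#5 MUL src=r4,r0 held:WR_PORT  <A:0 Mu:1 Ld:0 B:1 rd:3 wr:0>
#6 ALU src=r6,r7 held:FU  <A:0 Mu:1 Ld:0 B:1 rd:3 wr:0>
#7 ALU src=r1,r6 held:FU  <A:0 Mu:1 Ld:0 B:1 rd:3 wr:0>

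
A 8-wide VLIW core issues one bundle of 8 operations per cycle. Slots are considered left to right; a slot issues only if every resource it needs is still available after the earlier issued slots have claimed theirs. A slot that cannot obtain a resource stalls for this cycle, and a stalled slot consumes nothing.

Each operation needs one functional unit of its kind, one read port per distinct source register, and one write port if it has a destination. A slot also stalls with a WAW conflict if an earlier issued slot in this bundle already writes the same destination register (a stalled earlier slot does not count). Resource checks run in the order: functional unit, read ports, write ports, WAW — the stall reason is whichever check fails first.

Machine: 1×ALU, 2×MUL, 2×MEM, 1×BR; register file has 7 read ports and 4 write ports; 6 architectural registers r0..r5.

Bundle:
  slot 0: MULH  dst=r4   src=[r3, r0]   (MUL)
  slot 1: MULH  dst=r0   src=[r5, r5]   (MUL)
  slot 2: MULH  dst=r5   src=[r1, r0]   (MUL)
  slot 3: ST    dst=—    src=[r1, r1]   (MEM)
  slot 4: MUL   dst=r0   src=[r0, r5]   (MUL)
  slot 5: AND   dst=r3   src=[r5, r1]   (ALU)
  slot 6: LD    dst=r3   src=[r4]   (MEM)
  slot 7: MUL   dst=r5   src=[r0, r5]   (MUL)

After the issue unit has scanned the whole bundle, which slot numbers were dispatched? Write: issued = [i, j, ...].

[0] MUL needs rd=2 wr=1: ok; after: ALU=1 MUL=1 MEM=2 BR=1, R=5, W=3
[1] MUL needs rd=1 wr=1: ok; after: ALU=1 MUL=0 MEM=2 BR=1, R=4, W=2
[2] MUL needs rd=2 wr=1: FU; after: ALU=1 MUL=0 MEM=2 BR=1, R=4, W=2
[3] MEM needs rd=1 wr=0: ok; after: ALU=1 MUL=0 MEM=1 BR=1, R=3, W=2
[4] MUL needs rd=2 wr=1: FU; after: ALU=1 MUL=0 MEM=1 BR=1, R=3, W=2
[5] ALU needs rd=2 wr=1: ok; after: ALU=0 MUL=0 MEM=1 BR=1, R=1, W=1
[6] MEM needs rd=1 wr=1: WAW; after: ALU=0 MUL=0 MEM=1 BR=1, R=1, W=1
[7] MUL needs rd=2 wr=1: FU; after: ALU=0 MUL=0 MEM=1 BR=1, R=1, W=1

issued = [0, 1, 3, 5]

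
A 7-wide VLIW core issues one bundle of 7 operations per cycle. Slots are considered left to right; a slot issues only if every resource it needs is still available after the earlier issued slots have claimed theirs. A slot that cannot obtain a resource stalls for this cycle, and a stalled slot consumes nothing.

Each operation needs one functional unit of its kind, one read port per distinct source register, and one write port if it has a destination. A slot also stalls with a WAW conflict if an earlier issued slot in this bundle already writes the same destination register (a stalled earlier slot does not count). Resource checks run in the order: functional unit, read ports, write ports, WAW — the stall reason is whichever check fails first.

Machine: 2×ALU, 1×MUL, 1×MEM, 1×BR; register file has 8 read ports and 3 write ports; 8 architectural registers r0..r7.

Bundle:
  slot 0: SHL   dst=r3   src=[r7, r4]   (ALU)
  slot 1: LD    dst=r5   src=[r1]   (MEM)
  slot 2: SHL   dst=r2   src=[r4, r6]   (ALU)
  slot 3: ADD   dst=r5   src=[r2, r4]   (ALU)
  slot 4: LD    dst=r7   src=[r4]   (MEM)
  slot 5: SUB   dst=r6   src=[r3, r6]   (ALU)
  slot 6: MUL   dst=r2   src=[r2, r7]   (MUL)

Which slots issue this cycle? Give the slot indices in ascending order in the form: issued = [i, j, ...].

issued = [0, 1, 2]

[0] ALU needs rd=2 wr=1: ok; after: ALU=1 MUL=1 MEM=1 BR=1, R=6, W=2
[1] MEM needs rd=1 wr=1: ok; after: ALU=1 MUL=1 MEM=0 BR=1, R=5, W=1
[2] ALU needs rd=2 wr=1: ok; after: ALU=0 MUL=1 MEM=0 BR=1, R=3, W=0
[3] ALU needs rd=2 wr=1: FU; after: ALU=0 MUL=1 MEM=0 BR=1, R=3, W=0
[4] MEM needs rd=1 wr=1: FU; after: ALU=0 MUL=1 MEM=0 BR=1, R=3, W=0
[5] ALU needs rd=2 wr=1: FU; after: ALU=0 MUL=1 MEM=0 BR=1, R=3, W=0
[6] MUL needs rd=2 wr=1: WR_PORT; after: ALU=0 MUL=1 MEM=0 BR=1, R=3, W=0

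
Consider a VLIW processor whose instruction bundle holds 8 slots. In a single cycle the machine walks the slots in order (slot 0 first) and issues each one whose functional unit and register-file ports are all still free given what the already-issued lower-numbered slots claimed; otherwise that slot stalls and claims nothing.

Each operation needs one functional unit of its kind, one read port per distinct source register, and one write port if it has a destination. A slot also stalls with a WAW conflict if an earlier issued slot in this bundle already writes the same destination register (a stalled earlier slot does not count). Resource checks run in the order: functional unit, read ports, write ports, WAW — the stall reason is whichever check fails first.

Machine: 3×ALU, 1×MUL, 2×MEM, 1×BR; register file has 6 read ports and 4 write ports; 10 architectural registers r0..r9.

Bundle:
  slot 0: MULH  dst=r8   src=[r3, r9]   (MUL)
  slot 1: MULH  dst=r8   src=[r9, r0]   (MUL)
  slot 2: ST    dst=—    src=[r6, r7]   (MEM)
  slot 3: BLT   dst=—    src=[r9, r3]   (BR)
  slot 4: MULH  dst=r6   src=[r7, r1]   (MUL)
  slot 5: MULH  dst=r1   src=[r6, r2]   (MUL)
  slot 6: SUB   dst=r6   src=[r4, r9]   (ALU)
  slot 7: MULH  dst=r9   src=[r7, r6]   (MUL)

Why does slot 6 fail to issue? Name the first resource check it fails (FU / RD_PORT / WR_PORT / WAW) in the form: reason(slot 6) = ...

(0) want 1×MUL +2rd +1wr — yes → AL3|MU0|ME2|BR1|rd4|wr3
(1) want 1×MUL +2rd +1wr — FU → AL3|MU0|ME2|BR1|rd4|wr3
(2) want 1×MEM +2rd +0wr — yes → AL3|MU0|ME1|BR1|rd2|wr3
(3) want 1×BR +2rd +0wr — yes → AL3|MU0|ME1|BR0|rd0|wr3
(4) want 1×MUL +2rd +1wr — FU → AL3|MU0|ME1|BR0|rd0|wr3
(5) want 1×MUL +2rd +1wr — FU → AL3|MU0|ME1|BR0|rd0|wr3
(6) want 1×ALU +2rd +1wr — RD_PORT → AL3|MU0|ME1|BR0|rd0|wr3
(7) want 1×MUL +2rd +1wr — FU → AL3|MU0|ME1|BR0|rd0|wr3

reason(slot 6) = RD_PORT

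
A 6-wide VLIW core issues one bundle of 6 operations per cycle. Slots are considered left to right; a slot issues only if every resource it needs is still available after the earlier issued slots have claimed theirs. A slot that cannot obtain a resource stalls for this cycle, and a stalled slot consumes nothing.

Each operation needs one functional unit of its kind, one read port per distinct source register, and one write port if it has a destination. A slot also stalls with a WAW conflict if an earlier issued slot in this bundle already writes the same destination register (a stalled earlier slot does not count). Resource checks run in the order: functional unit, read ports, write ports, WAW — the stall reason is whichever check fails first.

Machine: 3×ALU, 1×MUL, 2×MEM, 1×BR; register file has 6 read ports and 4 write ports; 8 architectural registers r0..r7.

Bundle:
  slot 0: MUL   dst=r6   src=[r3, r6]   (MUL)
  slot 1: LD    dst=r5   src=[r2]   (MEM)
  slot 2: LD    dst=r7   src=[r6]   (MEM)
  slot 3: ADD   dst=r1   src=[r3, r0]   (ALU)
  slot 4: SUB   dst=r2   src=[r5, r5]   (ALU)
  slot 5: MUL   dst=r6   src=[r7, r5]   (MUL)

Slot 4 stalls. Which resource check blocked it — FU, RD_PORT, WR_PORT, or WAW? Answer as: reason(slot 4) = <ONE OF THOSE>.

  0. MUL→r6 ⇒ go  {3A/0Mu/2Ld/1B | 4r 3w}
  1. MEM→r5 ⇒ go  {3A/0Mu/1Ld/1B | 3r 2w}
  2. MEM→r7 ⇒ go  {3A/0Mu/0Ld/1B | 2r 1w}
  3. ALU→r1 ⇒ go  {2A/0Mu/0Ld/1B | 0r 0w}
  4. ALU→r2 ⇒ no(RD_PORT)  {2A/0Mu/0Ld/1B | 0r 0w}
  5. MUL→r6 ⇒ no(FU)  {2A/0Mu/0Ld/1B | 0r 0w}

reason(slot 4) = RD_PORT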